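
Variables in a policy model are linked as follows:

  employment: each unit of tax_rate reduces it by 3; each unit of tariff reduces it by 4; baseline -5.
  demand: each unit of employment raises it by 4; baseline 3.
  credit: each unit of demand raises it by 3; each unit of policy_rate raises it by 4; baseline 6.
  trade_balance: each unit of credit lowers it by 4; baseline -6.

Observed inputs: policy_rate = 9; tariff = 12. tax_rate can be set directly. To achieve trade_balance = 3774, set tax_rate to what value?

Substituting into the employment equation gives employment = -3*tax_rate - 53.
demand becomes -12*tax_rate - 209.
Substituting into the credit equation gives credit = -36*tax_rate - 585.
trade_balance becomes 144*tax_rate + 2334.
Solve 144*tax_rate + 2334 = 3774: tax_rate = (3774 - 2334) / 144 = 10.

tax_rate = 10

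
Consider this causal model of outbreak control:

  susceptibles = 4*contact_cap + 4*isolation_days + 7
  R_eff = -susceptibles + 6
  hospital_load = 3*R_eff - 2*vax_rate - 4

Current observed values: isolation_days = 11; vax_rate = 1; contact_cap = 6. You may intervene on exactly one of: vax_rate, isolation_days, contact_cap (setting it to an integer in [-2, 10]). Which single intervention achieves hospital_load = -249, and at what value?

set contact_cap = 9

Intervening on vax_rate: hospital_load = -2*vax_rate - 211. Reaching -249 requires vax_rate = 19, outside [-2, 10].
Intervening on isolation_days: hospital_load = -12*isolation_days - 81. Reaching -249 requires isolation_days = 14, outside [-2, 10].
Intervening on contact_cap: with other inputs at their observed values, hospital_load = -12*contact_cap - 141. Solving for -249 gives contact_cap = 9, within [-2, 10].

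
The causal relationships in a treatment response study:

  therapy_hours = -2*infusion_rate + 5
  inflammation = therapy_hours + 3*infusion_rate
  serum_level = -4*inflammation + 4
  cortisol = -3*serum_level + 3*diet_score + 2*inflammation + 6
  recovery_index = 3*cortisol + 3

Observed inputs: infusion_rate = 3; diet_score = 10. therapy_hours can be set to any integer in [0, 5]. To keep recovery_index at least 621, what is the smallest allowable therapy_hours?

Intervening on therapy_hours fixes its value directly, overriding its dependence on infusion_rate.
Substituting into the inflammation equation gives inflammation = therapy_hours + 9.
This gives serum_level = -4*therapy_hours - 32.
This gives cortisol = 14*therapy_hours + 150.
This gives recovery_index = 42*therapy_hours + 453.
Require 42*therapy_hours + 453 ≥ 621, so therapy_hours ≥ 4.
The smallest integer in [0, 5] satisfying this is 4.

therapy_hours = 4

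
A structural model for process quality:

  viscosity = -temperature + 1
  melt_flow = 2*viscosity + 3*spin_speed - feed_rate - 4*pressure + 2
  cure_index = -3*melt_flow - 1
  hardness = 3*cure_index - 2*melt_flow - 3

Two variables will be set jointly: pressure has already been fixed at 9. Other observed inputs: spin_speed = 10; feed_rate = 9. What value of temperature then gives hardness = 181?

temperature = 3

With pressure held at 9:
Substituting into the melt_flow equation gives melt_flow = -2*temperature - 11.
Substituting into the cure_index equation gives cure_index = 6*temperature + 32.
Substituting into the hardness equation gives hardness = 22*temperature + 115.
Solve 22*temperature + 115 = 181: temperature = (181 - 115) / 22 = 3.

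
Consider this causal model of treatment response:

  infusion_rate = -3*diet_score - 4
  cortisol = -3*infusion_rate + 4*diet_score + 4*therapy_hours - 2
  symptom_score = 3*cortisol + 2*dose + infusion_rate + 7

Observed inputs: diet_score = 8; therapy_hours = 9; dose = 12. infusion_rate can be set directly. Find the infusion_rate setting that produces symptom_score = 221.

infusion_rate = 1

Intervening on infusion_rate fixes its value directly, overriding its dependence on diet_score.
Substituting into the cortisol equation gives cortisol = -3*infusion_rate + 66.
symptom_score becomes -8*infusion_rate + 229.
Solve -8*infusion_rate + 229 = 221: infusion_rate = (221 - 229) / -8 = 1.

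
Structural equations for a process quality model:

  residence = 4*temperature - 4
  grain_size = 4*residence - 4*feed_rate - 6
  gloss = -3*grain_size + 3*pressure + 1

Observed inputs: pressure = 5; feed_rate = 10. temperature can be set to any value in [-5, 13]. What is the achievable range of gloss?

-422 to 442

Substituting into the grain_size equation gives grain_size = 16*temperature - 62.
This gives gloss = -48*temperature + 202.
Linear in temperature, so extremes are at the endpoints: temperature = -5 gives gloss = 442; temperature = 13 gives gloss = -422.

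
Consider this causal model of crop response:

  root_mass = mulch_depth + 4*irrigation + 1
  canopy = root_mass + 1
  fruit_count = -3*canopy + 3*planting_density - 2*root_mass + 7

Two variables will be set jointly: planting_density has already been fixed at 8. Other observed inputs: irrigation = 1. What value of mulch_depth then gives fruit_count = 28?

With planting_density held at 8:
Substituting into the root_mass equation gives root_mass = mulch_depth + 5.
Substituting into the canopy equation gives canopy = mulch_depth + 6.
Substituting into the fruit_count equation gives fruit_count = -5*mulch_depth + 3.
Solve -5*mulch_depth + 3 = 28: mulch_depth = (28 - 3) / -5 = -5.

mulch_depth = -5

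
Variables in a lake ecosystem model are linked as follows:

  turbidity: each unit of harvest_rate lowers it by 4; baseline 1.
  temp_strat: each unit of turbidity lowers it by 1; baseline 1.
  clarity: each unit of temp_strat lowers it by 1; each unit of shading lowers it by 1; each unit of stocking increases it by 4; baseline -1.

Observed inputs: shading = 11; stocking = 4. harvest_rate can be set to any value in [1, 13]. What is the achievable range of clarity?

Substituting into the temp_strat equation gives temp_strat = 4*harvest_rate.
Substituting into the clarity equation gives clarity = -4*harvest_rate + 4.
Linear in harvest_rate, so extremes are at the endpoints: harvest_rate = 1 gives clarity = 0; harvest_rate = 13 gives clarity = -48.

-48 to 0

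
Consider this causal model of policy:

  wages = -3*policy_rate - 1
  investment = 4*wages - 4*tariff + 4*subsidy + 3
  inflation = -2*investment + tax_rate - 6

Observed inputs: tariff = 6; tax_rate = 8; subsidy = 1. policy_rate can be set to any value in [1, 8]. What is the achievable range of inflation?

68 to 236

Substituting into the investment equation gives investment = -12*policy_rate - 21.
So inflation = 24*policy_rate + 44.
Linear in policy_rate, so extremes are at the endpoints: policy_rate = 1 gives inflation = 68; policy_rate = 8 gives inflation = 236.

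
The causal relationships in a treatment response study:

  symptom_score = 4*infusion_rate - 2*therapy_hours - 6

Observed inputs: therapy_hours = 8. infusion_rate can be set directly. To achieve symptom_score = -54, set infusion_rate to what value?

Substituting into the symptom_score equation gives symptom_score = 4*infusion_rate - 22.
Solve 4*infusion_rate - 22 = -54: infusion_rate = (-54 + 22) / 4 = -8.

infusion_rate = -8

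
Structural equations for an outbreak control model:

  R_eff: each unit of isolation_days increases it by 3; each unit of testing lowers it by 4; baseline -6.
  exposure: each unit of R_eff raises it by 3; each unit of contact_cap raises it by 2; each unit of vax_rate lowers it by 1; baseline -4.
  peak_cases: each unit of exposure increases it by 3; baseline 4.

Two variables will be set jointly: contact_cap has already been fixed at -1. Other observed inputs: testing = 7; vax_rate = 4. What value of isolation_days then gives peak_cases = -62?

isolation_days = 10

With contact_cap held at -1:
Substituting into the R_eff equation gives R_eff = 3*isolation_days - 34.
Substituting into the exposure equation gives exposure = 9*isolation_days - 112.
Substituting into the peak_cases equation gives peak_cases = 27*isolation_days - 332.
Solve 27*isolation_days - 332 = -62: isolation_days = (-62 + 332) / 27 = 10.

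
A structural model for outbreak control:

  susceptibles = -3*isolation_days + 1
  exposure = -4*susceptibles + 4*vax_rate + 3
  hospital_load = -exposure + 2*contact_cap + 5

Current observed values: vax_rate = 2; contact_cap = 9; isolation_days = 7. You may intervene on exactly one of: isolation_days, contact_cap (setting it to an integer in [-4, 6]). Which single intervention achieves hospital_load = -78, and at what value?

set contact_cap = 4

Intervening on isolation_days: hospital_load = -12*isolation_days + 16. Reaching -78 requires isolation_days = 47/6, not an integer.
Intervening on contact_cap: with other inputs at their observed values, hospital_load = 2*contact_cap - 86. Solving for -78 gives contact_cap = 4, within [-4, 6].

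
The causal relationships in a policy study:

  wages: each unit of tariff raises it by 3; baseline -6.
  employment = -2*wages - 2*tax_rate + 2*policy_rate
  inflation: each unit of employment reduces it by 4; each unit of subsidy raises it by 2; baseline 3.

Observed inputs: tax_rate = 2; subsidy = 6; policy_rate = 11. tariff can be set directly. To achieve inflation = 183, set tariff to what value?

Substituting into the employment equation gives employment = -6*tariff + 30.
This gives inflation = 24*tariff - 105.
Solve 24*tariff - 105 = 183: tariff = (183 + 105) / 24 = 12.

tariff = 12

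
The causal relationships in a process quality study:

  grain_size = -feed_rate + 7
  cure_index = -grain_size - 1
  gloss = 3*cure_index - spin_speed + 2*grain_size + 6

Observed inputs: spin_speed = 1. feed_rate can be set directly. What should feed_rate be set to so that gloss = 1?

Substituting into the cure_index equation gives cure_index = feed_rate - 8.
Substituting into the gloss equation gives gloss = feed_rate - 5.
Solve feed_rate - 5 = 1: feed_rate = (1 + 5) / 1 = 6.

feed_rate = 6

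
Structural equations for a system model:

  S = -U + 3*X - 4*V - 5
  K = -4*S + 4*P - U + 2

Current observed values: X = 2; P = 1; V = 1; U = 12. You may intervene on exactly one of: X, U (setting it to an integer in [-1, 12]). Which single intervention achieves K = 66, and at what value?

set X = 1

Intervening on X: with other inputs at their observed values, K = -12*X + 78. Solving for 66 gives X = 1, within [-1, 12].
Intervening on U: K = 3*U + 18. Reaching 66 requires U = 16, outside [-1, 12].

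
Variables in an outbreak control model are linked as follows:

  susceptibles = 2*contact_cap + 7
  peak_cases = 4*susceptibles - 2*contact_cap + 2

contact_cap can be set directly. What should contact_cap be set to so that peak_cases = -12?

contact_cap = -7

Substituting into the peak_cases equation gives peak_cases = 6*contact_cap + 30.
Solve 6*contact_cap + 30 = -12: contact_cap = (-12 - 30) / 6 = -7.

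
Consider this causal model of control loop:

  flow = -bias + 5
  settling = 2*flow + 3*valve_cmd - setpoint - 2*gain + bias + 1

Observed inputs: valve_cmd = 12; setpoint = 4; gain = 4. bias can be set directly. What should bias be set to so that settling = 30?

bias = 5

Substituting into the settling equation gives settling = -bias + 35.
Solve -bias + 35 = 30: bias = (30 - 35) / -1 = 5.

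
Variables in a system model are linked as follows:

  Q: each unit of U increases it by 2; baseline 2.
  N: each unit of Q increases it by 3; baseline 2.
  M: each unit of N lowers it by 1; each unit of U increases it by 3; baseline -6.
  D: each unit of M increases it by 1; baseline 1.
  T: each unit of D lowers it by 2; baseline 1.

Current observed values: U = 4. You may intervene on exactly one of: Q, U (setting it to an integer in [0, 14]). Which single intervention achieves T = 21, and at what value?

set Q = 5

Intervening on Q: with other inputs at their observed values, T = 6*Q - 9. Solving for 21 gives Q = 5, within [0, 14].
Intervening on U: T = 6*U + 27. Reaching 21 requires U = -1, outside [0, 14].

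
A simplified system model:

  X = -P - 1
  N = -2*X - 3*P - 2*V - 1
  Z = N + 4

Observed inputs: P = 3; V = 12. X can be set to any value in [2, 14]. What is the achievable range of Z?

-58 to -34

Intervening on X fixes its value directly, overriding its dependence on P.
Substituting into the N equation gives N = -2*X - 34.
Substituting into the Z equation gives Z = -2*X - 30.
Linear in X, so extremes are at the endpoints: X = 2 gives Z = -34; X = 14 gives Z = -58.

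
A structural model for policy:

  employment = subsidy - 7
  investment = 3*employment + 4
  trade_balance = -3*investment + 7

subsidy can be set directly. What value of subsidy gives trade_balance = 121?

subsidy = -7

Substituting into the investment equation gives investment = 3*subsidy - 17.
This gives trade_balance = -9*subsidy + 58.
Solve -9*subsidy + 58 = 121: subsidy = (121 - 58) / -9 = -7.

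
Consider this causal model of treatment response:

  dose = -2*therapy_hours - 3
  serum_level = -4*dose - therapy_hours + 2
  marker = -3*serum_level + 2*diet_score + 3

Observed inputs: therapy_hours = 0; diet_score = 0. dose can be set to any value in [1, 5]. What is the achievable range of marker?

9 to 57

Intervening on dose fixes its value directly, overriding its dependence on therapy_hours.
Substituting into the serum_level equation gives serum_level = -4*dose + 2.
So marker = 12*dose - 3.
Linear in dose, so extremes are at the endpoints: dose = 1 gives marker = 9; dose = 5 gives marker = 57.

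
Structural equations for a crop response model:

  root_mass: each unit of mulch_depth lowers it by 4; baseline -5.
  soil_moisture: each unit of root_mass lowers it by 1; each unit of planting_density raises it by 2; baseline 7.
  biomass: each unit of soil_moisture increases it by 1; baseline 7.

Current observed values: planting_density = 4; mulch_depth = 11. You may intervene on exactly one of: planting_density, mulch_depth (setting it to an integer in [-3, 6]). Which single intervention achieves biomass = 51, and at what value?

set mulch_depth = 6

Intervening on planting_density: biomass = 2*planting_density + 63. Reaching 51 requires planting_density = -6, outside [-3, 6].
Intervening on mulch_depth: with other inputs at their observed values, biomass = 4*mulch_depth + 27. Solving for 51 gives mulch_depth = 6, within [-3, 6].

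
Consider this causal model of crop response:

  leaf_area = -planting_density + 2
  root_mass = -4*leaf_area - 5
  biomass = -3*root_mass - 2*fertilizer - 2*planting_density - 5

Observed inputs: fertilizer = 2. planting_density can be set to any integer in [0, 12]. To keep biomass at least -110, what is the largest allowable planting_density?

Substituting into the root_mass equation gives root_mass = 4*planting_density - 13.
Substituting into the biomass equation gives biomass = -14*planting_density + 30.
Require -14*planting_density + 30 ≥ -110, so planting_density ≤ 10.
The largest integer in [0, 12] satisfying this is 10.

planting_density = 10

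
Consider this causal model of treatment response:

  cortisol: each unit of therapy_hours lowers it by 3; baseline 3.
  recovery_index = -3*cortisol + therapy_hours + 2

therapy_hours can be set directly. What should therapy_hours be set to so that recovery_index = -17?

Substituting into the recovery_index equation gives recovery_index = 10*therapy_hours - 7.
Solve 10*therapy_hours - 7 = -17: therapy_hours = (-17 + 7) / 10 = -1.

therapy_hours = -1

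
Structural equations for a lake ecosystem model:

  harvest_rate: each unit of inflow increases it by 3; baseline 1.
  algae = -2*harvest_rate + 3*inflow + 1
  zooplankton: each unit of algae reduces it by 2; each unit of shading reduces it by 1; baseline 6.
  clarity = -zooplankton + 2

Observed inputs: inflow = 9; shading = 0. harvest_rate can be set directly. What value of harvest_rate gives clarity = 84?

harvest_rate = -8

Intervening on harvest_rate fixes its value directly, overriding its dependence on inflow.
Substituting into the algae equation gives algae = -2*harvest_rate + 28.
zooplankton becomes 4*harvest_rate - 50.
clarity becomes -4*harvest_rate + 52.
Solve -4*harvest_rate + 52 = 84: harvest_rate = (84 - 52) / -4 = -8.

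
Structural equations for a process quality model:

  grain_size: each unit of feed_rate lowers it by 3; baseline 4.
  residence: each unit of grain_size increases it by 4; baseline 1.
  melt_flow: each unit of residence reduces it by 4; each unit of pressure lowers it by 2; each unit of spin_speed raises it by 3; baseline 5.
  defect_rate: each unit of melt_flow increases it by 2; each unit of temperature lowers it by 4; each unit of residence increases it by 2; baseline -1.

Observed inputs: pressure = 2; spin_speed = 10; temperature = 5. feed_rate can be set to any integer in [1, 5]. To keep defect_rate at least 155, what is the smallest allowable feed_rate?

Substituting into the residence equation gives residence = -12*feed_rate + 17.
Substituting into the melt_flow equation gives melt_flow = 48*feed_rate - 37.
So defect_rate = 72*feed_rate - 61.
Require 72*feed_rate - 61 ≥ 155, so feed_rate ≥ 3.
The smallest integer in [1, 5] satisfying this is 3.

feed_rate = 3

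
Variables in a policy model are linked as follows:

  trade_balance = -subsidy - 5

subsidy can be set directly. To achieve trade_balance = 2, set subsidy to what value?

subsidy = -7

Solve -subsidy - 5 = 2: subsidy = (2 + 5) / -1 = -7.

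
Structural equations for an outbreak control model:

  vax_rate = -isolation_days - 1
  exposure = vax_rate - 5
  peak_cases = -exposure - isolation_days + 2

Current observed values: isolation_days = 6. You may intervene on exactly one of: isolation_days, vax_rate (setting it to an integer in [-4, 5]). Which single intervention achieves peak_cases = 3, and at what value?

set vax_rate = -2

Intervening on isolation_days: the paths from isolation_days to peak_cases cancel (net effect zero), leaving peak_cases = 8; 3 is unreachable this way.
Intervening on vax_rate: with other inputs at their observed values, peak_cases = -vax_rate + 1. Solving for 3 gives vax_rate = -2, within [-4, 5].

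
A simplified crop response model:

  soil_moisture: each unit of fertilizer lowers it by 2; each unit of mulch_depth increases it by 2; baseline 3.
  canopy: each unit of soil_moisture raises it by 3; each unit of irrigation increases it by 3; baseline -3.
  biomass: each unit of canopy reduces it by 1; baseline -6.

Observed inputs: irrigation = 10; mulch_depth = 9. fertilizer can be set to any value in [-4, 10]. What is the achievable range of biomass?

-120 to -36

Substituting into the soil_moisture equation gives soil_moisture = -2*fertilizer + 21.
This gives canopy = -6*fertilizer + 90.
Substituting into the biomass equation gives biomass = 6*fertilizer - 96.
Linear in fertilizer, so extremes are at the endpoints: fertilizer = -4 gives biomass = -120; fertilizer = 10 gives biomass = -36.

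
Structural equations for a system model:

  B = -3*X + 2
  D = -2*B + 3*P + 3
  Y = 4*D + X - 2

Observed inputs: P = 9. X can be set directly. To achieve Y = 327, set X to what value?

X = 9

Substituting into the D equation gives D = 6*X + 26.
Y becomes 25*X + 102.
Solve 25*X + 102 = 327: X = (327 - 102) / 25 = 9.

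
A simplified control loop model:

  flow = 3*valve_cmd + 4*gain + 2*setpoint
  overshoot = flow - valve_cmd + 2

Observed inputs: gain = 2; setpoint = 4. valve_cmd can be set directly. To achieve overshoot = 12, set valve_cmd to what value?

valve_cmd = -3

Substituting into the flow equation gives flow = 3*valve_cmd + 16.
So overshoot = 2*valve_cmd + 18.
Solve 2*valve_cmd + 18 = 12: valve_cmd = (12 - 18) / 2 = -3.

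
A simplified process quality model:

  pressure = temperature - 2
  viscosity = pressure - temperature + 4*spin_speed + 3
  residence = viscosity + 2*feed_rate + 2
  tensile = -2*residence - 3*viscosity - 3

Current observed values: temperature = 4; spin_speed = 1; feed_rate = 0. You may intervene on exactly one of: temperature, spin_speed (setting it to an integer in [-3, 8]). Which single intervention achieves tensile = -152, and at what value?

Intervening on temperature: the paths from temperature to tensile cancel (net effect zero), leaving tensile = -32; -152 is unreachable this way.
Intervening on spin_speed: with other inputs at their observed values, tensile = -20*spin_speed - 12. Solving for -152 gives spin_speed = 7, within [-3, 8].

set spin_speed = 7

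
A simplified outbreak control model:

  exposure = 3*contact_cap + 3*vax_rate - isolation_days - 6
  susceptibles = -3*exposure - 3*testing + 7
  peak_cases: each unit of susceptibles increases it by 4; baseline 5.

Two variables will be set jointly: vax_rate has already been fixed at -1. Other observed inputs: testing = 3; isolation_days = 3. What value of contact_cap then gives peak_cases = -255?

With vax_rate held at -1:
Substituting into the exposure equation gives exposure = 3*contact_cap - 12.
This gives susceptibles = -9*contact_cap + 34.
Substituting into the peak_cases equation gives peak_cases = -36*contact_cap + 141.
Solve -36*contact_cap + 141 = -255: contact_cap = (-255 - 141) / -36 = 11.

contact_cap = 11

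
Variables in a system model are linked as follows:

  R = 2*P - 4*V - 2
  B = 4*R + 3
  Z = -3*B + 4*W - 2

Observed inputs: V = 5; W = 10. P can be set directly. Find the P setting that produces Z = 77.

P = 9

Substituting into the R equation gives R = 2*P - 22.
Substituting into the B equation gives B = 8*P - 85.
This gives Z = -24*P + 293.
Solve -24*P + 293 = 77: P = (77 - 293) / -24 = 9.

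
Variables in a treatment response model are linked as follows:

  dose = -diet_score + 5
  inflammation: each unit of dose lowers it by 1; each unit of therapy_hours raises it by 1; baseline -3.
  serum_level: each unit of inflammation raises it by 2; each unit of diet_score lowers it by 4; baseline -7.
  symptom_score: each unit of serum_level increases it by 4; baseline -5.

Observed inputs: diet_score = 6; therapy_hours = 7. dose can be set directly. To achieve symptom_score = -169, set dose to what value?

Intervening on dose fixes its value directly, overriding its dependence on diet_score.
Substituting into the inflammation equation gives inflammation = -dose + 4.
So serum_level = -2*dose - 23.
Substituting into the symptom_score equation gives symptom_score = -8*dose - 97.
Solve -8*dose - 97 = -169: dose = (-169 + 97) / -8 = 9.

dose = 9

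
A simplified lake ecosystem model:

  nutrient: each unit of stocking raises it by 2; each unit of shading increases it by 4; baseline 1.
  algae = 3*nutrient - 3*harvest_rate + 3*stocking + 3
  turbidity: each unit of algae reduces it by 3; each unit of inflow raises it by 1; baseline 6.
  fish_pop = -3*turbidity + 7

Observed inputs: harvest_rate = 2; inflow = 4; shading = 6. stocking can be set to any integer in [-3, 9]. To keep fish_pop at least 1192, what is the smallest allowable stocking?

stocking = 7

Substituting into the nutrient equation gives nutrient = 2*stocking + 25.
This gives algae = 9*stocking + 72.
This gives turbidity = -27*stocking - 206.
Substituting into the fish_pop equation gives fish_pop = 81*stocking + 625.
Require 81*stocking + 625 ≥ 1192, so stocking ≥ 7.
The smallest integer in [-3, 9] satisfying this is 7.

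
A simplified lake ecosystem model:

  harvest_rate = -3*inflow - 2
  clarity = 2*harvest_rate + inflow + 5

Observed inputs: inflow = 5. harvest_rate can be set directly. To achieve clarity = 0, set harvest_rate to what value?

Intervening on harvest_rate fixes its value directly, overriding its dependence on inflow.
Substituting into the clarity equation gives clarity = 2*harvest_rate + 10.
Solve 2*harvest_rate + 10 = 0: harvest_rate = (0 - 10) / 2 = -5.

harvest_rate = -5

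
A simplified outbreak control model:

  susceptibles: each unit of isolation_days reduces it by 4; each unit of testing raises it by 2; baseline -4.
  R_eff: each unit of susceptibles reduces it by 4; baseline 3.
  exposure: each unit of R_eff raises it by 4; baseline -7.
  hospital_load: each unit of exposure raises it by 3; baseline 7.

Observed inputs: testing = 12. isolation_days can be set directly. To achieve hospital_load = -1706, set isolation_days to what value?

isolation_days = -4

Substituting into the susceptibles equation gives susceptibles = -4*isolation_days + 20.
Substituting into the R_eff equation gives R_eff = 16*isolation_days - 77.
exposure becomes 64*isolation_days - 315.
hospital_load becomes 192*isolation_days - 938.
Solve 192*isolation_days - 938 = -1706: isolation_days = (-1706 + 938) / 192 = -4.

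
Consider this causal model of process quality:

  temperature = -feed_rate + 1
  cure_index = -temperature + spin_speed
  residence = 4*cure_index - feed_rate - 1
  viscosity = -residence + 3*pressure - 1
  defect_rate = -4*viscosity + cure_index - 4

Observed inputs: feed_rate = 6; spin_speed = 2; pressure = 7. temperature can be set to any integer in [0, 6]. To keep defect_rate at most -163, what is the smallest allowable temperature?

temperature = 5

Intervening on temperature fixes its value directly, overriding its dependence on feed_rate.
Substituting into the cure_index equation gives cure_index = -temperature + 2.
residence becomes -4*temperature + 1.
Substituting into the viscosity equation gives viscosity = 4*temperature + 19.
Substituting into the defect_rate equation gives defect_rate = -17*temperature - 78.
Require -17*temperature - 78 ≤ -163, so temperature ≥ 5.
The smallest integer in [0, 6] satisfying this is 5.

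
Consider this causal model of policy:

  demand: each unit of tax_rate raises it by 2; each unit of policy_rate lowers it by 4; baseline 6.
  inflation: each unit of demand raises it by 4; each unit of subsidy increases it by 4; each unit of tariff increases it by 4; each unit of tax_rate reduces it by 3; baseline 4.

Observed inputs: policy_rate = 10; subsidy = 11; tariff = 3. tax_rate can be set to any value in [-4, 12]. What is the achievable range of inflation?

-96 to -16

Substituting into the demand equation gives demand = 2*tax_rate - 34.
Substituting into the inflation equation gives inflation = 5*tax_rate - 76.
Linear in tax_rate, so extremes are at the endpoints: tax_rate = -4 gives inflation = -96; tax_rate = 12 gives inflation = -16.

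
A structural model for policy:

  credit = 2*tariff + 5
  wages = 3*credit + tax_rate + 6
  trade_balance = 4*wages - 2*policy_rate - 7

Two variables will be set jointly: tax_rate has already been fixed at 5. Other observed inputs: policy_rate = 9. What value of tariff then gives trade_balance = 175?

tariff = 4

With tax_rate held at 5:
Substituting into the wages equation gives wages = 6*tariff + 26.
So trade_balance = 24*tariff + 79.
Solve 24*tariff + 79 = 175: tariff = (175 - 79) / 24 = 4.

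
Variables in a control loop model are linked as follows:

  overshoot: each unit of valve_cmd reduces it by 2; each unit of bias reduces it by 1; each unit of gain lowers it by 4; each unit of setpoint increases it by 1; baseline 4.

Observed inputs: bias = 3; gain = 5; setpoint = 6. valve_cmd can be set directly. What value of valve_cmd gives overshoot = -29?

Substituting into the overshoot equation gives overshoot = -2*valve_cmd - 13.
Solve -2*valve_cmd - 13 = -29: valve_cmd = (-29 + 13) / -2 = 8.

valve_cmd = 8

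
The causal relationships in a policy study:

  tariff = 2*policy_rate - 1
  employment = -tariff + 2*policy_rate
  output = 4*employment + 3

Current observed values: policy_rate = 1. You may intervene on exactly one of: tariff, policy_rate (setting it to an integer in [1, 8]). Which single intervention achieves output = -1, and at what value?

Intervening on tariff: with other inputs at their observed values, output = -4*tariff + 11. Solving for -1 gives tariff = 3, within [1, 8].
Intervening on policy_rate: the paths from policy_rate to output cancel (net effect zero), leaving output = 7; -1 is unreachable this way.

set tariff = 3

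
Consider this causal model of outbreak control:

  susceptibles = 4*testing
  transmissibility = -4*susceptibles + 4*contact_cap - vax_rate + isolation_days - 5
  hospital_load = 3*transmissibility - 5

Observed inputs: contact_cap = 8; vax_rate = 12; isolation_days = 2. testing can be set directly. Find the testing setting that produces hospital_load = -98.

testing = 3

Substituting into the transmissibility equation gives transmissibility = -16*testing + 17.
Substituting into the hospital_load equation gives hospital_load = -48*testing + 46.
Solve -48*testing + 46 = -98: testing = (-98 - 46) / -48 = 3.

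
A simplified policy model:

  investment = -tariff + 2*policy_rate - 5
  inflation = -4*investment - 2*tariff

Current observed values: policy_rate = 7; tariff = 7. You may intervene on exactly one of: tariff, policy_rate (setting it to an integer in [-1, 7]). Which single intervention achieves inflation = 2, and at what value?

set policy_rate = 4

Intervening on tariff: inflation = 2*tariff - 36. Reaching 2 requires tariff = 19, outside [-1, 7].
Intervening on policy_rate: with other inputs at their observed values, inflation = -8*policy_rate + 34. Solving for 2 gives policy_rate = 4, within [-1, 7].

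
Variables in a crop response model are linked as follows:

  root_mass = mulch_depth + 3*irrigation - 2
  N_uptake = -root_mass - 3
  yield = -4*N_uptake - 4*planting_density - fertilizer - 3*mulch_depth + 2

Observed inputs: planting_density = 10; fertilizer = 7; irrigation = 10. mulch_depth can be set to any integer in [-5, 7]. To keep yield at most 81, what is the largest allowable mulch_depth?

Substituting into the root_mass equation gives root_mass = mulch_depth + 28.
Substituting into the N_uptake equation gives N_uptake = -mulch_depth - 31.
Substituting into the yield equation gives yield = mulch_depth + 79.
Require mulch_depth + 79 ≤ 81, so mulch_depth ≤ 2.
The largest integer in [-5, 7] satisfying this is 2.

mulch_depth = 2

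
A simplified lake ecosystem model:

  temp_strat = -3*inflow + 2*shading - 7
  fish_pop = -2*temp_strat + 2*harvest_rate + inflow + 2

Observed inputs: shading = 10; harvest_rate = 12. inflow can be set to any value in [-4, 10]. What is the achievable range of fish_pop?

-28 to 70

Substituting into the temp_strat equation gives temp_strat = -3*inflow + 13.
So fish_pop = 7*inflow.
Linear in inflow, so extremes are at the endpoints: inflow = -4 gives fish_pop = -28; inflow = 10 gives fish_pop = 70.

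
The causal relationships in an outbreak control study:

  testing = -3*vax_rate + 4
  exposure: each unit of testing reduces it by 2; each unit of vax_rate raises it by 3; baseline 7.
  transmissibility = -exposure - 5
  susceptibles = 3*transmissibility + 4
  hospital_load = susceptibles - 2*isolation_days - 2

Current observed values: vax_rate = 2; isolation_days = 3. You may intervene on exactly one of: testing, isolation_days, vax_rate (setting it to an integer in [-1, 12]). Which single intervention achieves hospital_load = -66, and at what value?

Intervening on testing: hospital_load = 6*testing - 58. Reaching -66 requires testing = -4/3, not an integer.
Intervening on isolation_days: with other inputs at their observed values, hospital_load = -2*isolation_days - 64. Solving for -66 gives isolation_days = 1, within [-1, 12].
Intervening on vax_rate: hospital_load = -27*vax_rate - 16. Reaching -66 requires vax_rate = 50/27, not an integer.

set isolation_days = 1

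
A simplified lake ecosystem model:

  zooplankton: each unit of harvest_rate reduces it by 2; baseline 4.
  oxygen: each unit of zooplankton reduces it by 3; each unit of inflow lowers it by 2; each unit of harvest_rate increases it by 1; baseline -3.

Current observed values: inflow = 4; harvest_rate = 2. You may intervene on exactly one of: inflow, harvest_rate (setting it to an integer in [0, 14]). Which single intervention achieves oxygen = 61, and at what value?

set harvest_rate = 12

Intervening on inflow: oxygen = -2*inflow - 1. Reaching 61 requires inflow = -31, outside [0, 14].
Intervening on harvest_rate: with other inputs at their observed values, oxygen = 7*harvest_rate - 23. Solving for 61 gives harvest_rate = 12, within [0, 14].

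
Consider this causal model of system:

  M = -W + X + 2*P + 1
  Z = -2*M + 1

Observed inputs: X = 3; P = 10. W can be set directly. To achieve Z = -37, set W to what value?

Substituting into the M equation gives M = -W + 24.
Substituting into the Z equation gives Z = 2*W - 47.
Solve 2*W - 47 = -37: W = (-37 + 47) / 2 = 5.

W = 5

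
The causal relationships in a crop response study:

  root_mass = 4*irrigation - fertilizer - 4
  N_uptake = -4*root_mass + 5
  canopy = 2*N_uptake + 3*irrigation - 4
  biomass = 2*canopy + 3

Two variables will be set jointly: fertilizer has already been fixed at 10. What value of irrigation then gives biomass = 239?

With fertilizer held at 10:
Substituting into the root_mass equation gives root_mass = 4*irrigation - 14.
This gives N_uptake = -16*irrigation + 61.
This gives canopy = -29*irrigation + 118.
Substituting into the biomass equation gives biomass = -58*irrigation + 239.
Solve -58*irrigation + 239 = 239: irrigation = (239 - 239) / -58 = 0.

irrigation = 0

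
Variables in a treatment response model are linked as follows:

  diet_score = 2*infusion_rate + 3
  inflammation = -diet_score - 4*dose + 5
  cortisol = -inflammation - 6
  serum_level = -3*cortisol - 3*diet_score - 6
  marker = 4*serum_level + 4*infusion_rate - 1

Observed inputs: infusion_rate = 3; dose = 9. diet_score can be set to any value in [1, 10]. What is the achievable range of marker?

-553 to -337

Intervening on diet_score fixes its value directly, overriding its dependence on infusion_rate.
Substituting into the inflammation equation gives inflammation = -diet_score - 31.
Substituting into the cortisol equation gives cortisol = diet_score + 25.
Substituting into the serum_level equation gives serum_level = -6*diet_score - 81.
Substituting into the marker equation gives marker = -24*diet_score - 313.
Linear in diet_score, so extremes are at the endpoints: diet_score = 1 gives marker = -337; diet_score = 10 gives marker = -553.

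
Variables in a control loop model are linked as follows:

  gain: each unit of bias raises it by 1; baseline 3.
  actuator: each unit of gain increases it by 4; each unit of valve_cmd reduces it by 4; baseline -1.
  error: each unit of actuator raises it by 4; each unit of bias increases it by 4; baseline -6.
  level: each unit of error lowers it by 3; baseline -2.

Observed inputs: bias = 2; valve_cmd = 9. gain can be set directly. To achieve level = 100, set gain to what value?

Intervening on gain fixes its value directly, overriding its dependence on bias.
Substituting into the actuator equation gives actuator = 4*gain - 37.
Substituting into the error equation gives error = 16*gain - 146.
Substituting into the level equation gives level = -48*gain + 436.
Solve -48*gain + 436 = 100: gain = (100 - 436) / -48 = 7.

gain = 7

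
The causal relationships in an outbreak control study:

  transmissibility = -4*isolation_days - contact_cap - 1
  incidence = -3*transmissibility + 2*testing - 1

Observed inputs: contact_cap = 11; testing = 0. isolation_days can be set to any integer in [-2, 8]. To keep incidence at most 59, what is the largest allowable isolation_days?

Substituting into the transmissibility equation gives transmissibility = -4*isolation_days - 12.
Substituting into the incidence equation gives incidence = 12*isolation_days + 35.
Require 12*isolation_days + 35 ≤ 59, so isolation_days ≤ 2.
The largest integer in [-2, 8] satisfying this is 2.

isolation_days = 2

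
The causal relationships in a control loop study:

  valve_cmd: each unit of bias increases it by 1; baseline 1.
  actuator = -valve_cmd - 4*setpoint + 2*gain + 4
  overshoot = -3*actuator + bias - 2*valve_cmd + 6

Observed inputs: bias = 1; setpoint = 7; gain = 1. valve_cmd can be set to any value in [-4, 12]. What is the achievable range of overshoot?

Intervening on valve_cmd fixes its value directly, overriding its dependence on bias.
Substituting into the actuator equation gives actuator = -valve_cmd - 22.
overshoot becomes valve_cmd + 73.
Linear in valve_cmd, so extremes are at the endpoints: valve_cmd = -4 gives overshoot = 69; valve_cmd = 12 gives overshoot = 85.

69 to 85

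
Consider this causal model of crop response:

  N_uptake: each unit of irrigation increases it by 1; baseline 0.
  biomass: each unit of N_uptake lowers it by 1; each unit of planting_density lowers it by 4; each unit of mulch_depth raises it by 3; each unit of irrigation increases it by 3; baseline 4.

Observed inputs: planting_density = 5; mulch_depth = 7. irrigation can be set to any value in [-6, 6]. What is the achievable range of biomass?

Substituting into the biomass equation gives biomass = 2*irrigation + 5.
Linear in irrigation, so extremes are at the endpoints: irrigation = -6 gives biomass = -7; irrigation = 6 gives biomass = 17.

-7 to 17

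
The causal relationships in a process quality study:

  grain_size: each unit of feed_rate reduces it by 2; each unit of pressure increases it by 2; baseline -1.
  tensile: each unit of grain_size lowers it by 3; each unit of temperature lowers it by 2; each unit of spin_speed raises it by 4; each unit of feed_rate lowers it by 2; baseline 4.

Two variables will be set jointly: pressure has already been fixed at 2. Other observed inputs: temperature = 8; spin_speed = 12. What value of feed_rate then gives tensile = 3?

feed_rate = -6

With pressure held at 2:
Substituting into the grain_size equation gives grain_size = -2*feed_rate + 3.
This gives tensile = 4*feed_rate + 27.
Solve 4*feed_rate + 27 = 3: feed_rate = (3 - 27) / 4 = -6.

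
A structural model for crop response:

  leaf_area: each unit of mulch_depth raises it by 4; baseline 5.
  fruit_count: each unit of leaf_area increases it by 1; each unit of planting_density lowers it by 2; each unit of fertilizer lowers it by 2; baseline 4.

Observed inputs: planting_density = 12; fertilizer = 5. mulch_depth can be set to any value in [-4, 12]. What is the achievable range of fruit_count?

Substituting into the fruit_count equation gives fruit_count = 4*mulch_depth - 25.
Linear in mulch_depth, so extremes are at the endpoints: mulch_depth = -4 gives fruit_count = -41; mulch_depth = 12 gives fruit_count = 23.

-41 to 23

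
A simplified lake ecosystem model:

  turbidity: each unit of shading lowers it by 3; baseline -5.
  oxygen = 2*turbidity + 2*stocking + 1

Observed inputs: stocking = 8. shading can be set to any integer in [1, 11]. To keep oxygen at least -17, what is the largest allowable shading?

shading = 4

Substituting into the oxygen equation gives oxygen = -6*shading + 7.
Require -6*shading + 7 ≥ -17, so shading ≤ 4.
The largest integer in [1, 11] satisfying this is 4.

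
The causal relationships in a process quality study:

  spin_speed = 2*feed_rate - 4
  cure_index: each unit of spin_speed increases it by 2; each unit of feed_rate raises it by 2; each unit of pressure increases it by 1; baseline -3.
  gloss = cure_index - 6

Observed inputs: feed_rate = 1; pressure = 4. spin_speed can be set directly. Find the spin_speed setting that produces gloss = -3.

Intervening on spin_speed fixes its value directly, overriding its dependence on feed_rate.
Substituting into the cure_index equation gives cure_index = 2*spin_speed + 3.
gloss becomes 2*spin_speed - 3.
Solve 2*spin_speed - 3 = -3: spin_speed = (-3 + 3) / 2 = 0.

spin_speed = 0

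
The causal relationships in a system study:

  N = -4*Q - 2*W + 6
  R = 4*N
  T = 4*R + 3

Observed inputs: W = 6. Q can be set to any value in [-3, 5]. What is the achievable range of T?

-413 to 99

Substituting into the N equation gives N = -4*Q - 6.
Substituting into the R equation gives R = -16*Q - 24.
So T = -64*Q - 93.
Linear in Q, so extremes are at the endpoints: Q = -3 gives T = 99; Q = 5 gives T = -413.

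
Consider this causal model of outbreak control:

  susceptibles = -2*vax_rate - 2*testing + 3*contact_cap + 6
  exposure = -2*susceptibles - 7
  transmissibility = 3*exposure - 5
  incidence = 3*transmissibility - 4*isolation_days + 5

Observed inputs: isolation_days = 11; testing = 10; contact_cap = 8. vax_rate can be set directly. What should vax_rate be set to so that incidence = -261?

Substituting into the susceptibles equation gives susceptibles = -2*vax_rate + 10.
This gives exposure = 4*vax_rate - 27.
Substituting into the transmissibility equation gives transmissibility = 12*vax_rate - 86.
So incidence = 36*vax_rate - 297.
Solve 36*vax_rate - 297 = -261: vax_rate = (-261 + 297) / 36 = 1.

vax_rate = 1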